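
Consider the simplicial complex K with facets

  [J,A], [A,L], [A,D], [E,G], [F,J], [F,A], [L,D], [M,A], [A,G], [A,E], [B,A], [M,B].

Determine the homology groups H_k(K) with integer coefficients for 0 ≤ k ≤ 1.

H_0 = Z,  H_1 = Z^4.

We work with the vertex ordering A < B < D < E < F < G < J < L < M. The simplices of K, each written with vertices in increasing order, are:

  0-simplices (9): A, B, D, E, F, G, J, L, M
  1-simplices (12): AB, AD, AE, AF, AG, AJ, AL, AM, BM, DL, EG, FJ

Hence C_0 ≅ Z^9, C_1 ≅ Z^12.

∂_1: C_1 → C_0 maps an edge to its endpoints' difference, ∂[p,q] = q − p. For instance
  ∂AM = M − A.
As a 9×12 matrix over Z this has rank 8, with invariant factors (1,1,1,1,1,1,1,1).

From H_k ≅ ker(∂_k) / im(∂_{k+1}) we obtain:

  H_0: rank C_0 − rank ∂_1 = 9 − 8 = 1, and the invariant factors of ∂_1 are all 1, so H_0 ≅ Z.
  H_1: rank ker ∂_1 − rank ∂_2 = (12 − 8) − 0 = 4, and there is no ∂_2, so H_1 ≅ Z^4.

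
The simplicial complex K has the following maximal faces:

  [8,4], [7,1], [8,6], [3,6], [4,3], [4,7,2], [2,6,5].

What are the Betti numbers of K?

We work with the vertex ordering 1 < 2 < 3 < 4 < 5 < 6 < 7 < 8. The simplices of K, each written with vertices in increasing order, are:

  0-simplices (8): [1], [2], [3], [4], [5], [6], [7], [8]
  1-simplices (11): [1,7], [2,4], [2,5], [2,6], [2,7], [3,4], [3,6], [4,7], [4,8], [5,6], [6,8]
  2-simplices (2): [2,4,7], [2,5,6]

so the chain groups are C_0 ≅ Z^8, C_1 ≅ Z^11, C_2 ≅ Z^2.

Boundary ∂_1: C_1 → C_0 sends each edge [p,q] (with p < q) to q − p. For instance
  ∂[6,8] = [8] − [6].
The 8×11 boundary matrix has rank 7 and Smith normal form diag(1,1,1,1,1,1,1).

∂_2: C_2 → C_1 acts by ∂[p,q,r] = [q,r] − [p,r] + [p,q]. For instance
  ∂[2,4,7] = [4,7] − [2,7] + [2,4],
  ∂[2,5,6] = [5,6] − [2,6] + [2,5].
The 11×2 boundary matrix has rank 2 and Smith normal form diag(1,1).

From H_k ≅ ker(∂_k) / im(∂_{k+1}) we obtain:

  H_0: rank C_0 − rank ∂_1 = 8 − 7 = 1, and the invariant factors of ∂_1 are all 1, so H_0 = Z.
  H_1: rank ker ∂_1 − rank ∂_2 = (11 − 7) − 2 = 2, and the invariant factors of ∂_2 are all 1, so H_1 = Z^2.
  H_2: rank ker ∂_2 − rank ∂_3 = (2 − 2) − 0 = 0, and there is no ∂_3, so H_2 = 0.

Hence the Betti numbers are b_0 = 1, b_1 = 2, b_2 = 0.

b_0 = 1, b_1 = 2, b_2 = 0.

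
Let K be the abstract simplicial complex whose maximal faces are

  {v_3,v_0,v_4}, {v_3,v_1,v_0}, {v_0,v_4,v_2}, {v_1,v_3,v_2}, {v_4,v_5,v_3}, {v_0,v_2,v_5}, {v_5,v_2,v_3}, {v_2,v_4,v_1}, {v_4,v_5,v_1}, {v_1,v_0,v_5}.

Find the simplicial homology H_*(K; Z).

H_0 ≅ Z,  H_1 ≅ Z/2,  H_2 = 0.

Take the total order v_0 < v_1 < v_2 < v_3 < v_4 < v_5 on the vertex set. Then K (dimension 2) consists of the simplices:

  0-simplices (6): [v_0], [v_1], [v_2], [v_3], [v_4], [v_5]
  1-simplices (15): (15 of them)
  2-simplices (10): [v_0,v_1,v_3], [v_0,v_1,v_5], [v_0,v_2,v_4], [v_0,v_2,v_5], [v_0,v_3,v_4], [v_1,v_2,v_3], [v_1,v_2,v_4], [v_1,v_4,v_5], [v_2,v_3,v_5], [v_3,v_4,v_5]

so the chain groups are C_0 ≅ Z^6, C_1 ≅ Z^15, C_2 ≅ Z^10.

∂_1: C_1 → C_0 is given by ∂[p,q] = [q] − [p].
The 6×15 boundary matrix has rank 5 and Smith normal form diag(1,1,1,1,1).

∂_2: C_2 → C_1 acts by ∂[p,q,r] = [q,r] − [p,r] + [p,q]. For instance
  ∂[v_0,v_2,v_4] = [v_2,v_4] − [v_0,v_4] + [v_0,v_2],
  ∂[v_1,v_2,v_3] = [v_2,v_3] − [v_1,v_3] + [v_1,v_2].
As a 15×10 matrix over Z this has rank 10, with invariant factors (1,1,1,1,1,1,1,1,1,2).

From H_k ≅ ker(∂_k) / im(∂_{k+1}) we obtain:

  H_0: rank C_0 − rank ∂_1 = 6 − 5 = 1, and the invariant factors of ∂_1 are all 1, so H_0 = Z.
  H_1: rank ker ∂_1 − rank ∂_2 = (15 − 5) − 10 = 0, and ∂_2 has invariant factor 2 > 1, so H_1 = Z/2.
  H_2: rank ker ∂_2 − rank ∂_3 = (10 − 10) − 0 = 0, and there is no ∂_3, so H_2 = 0.

As a check, the Euler characteristic is 6 − 15 + 10 = 1, which agrees with 1 − 0 + 0 = 1.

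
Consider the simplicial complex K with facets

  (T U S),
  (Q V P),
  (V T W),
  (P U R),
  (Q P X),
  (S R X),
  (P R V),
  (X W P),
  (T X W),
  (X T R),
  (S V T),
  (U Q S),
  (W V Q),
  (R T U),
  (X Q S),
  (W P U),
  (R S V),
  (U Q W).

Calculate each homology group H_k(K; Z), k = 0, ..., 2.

We work with the vertex ordering P < Q < R < S < T < U < V < W < X. The simplices of K, each written with vertices in increasing order, are:

  0-simplices (9): P, Q, R, S, T, U, V, W, X
  1-simplices (27): PQ, PR, PU, PV, PW, PX, QS, QU, QV, QW, QX, RS, RT, RU, RV, RX, ST, SU, SV, SX, TU, TV, TW, TX, UW, VW, WX
  2-simplices (18): PQV, PQX, PRU, PRV, PUW, PWX, QSU, QSX, QUW, QVW, RSV, RSX, RTU, RTX, STU, STV, TVW, TWX

so the chain groups are C_0 ≅ Z^9, C_1 ≅ Z^27, C_2 ≅ Z^18.

The boundary map ∂_1: C_1 → C_0 maps an edge to its endpoints' difference, ∂[p,q] = q − p. For instance
  ∂SX = X − S.
This gives a 9×27 integer matrix of rank 8; reducing to Smith normal form yields diagonal entries (1,1,1,1,1,1,1,1).

∂_2: C_2 → C_1 maps a triangle to the signed sum of its edges. For instance
  ∂STV = TV − SV + ST,
  ∂RSV = SV − RV + RS.
As a 27×18 matrix over Z this has rank 18, with invariant factors (1,1,1,1,1,1,1,1,1,1,1,1,1,1,1,1,1,2).

Now H_k = ker ∂_k / im ∂_{k+1}, so:

  H_0: rank C_0 − rank ∂_1 = 9 − 8 = 1, and the invariant factors of ∂_1 are all 1, so H_0 = Z.
  H_1: rank ker ∂_1 − rank ∂_2 = (27 − 8) − 18 = 1, and ∂_2 has invariant factor 2 > 1, so H_1 = Z ⊕ Z_2.
  H_2: rank ker ∂_2 − rank ∂_3 = (18 − 18) − 0 = 0, and there is no ∂_3, so H_2 = 0.

As a check, the Euler characteristic is 9 − 27 + 18 = 0, which agrees with 1 − 1 + 0 = 0.
(K is a triangulation of the Klein bottle.)

H_0 = Z,  H_1 = Z ⊕ Z_2,  H_2 = 0.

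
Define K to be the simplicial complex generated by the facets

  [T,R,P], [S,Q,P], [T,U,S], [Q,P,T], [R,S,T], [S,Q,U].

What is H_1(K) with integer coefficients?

Fix the vertex order P < Q < R < S < T < U and write every simplex with vertices in increasing order. Then dim K = 2 and the simplices of K are:

  0-simplices (6): P, Q, R, S, T, U
  1-simplices (12): PQ, PR, PS, PT, QS, QT, QU, RS, RT, ST, SU, TU
  2-simplices (6): PQS, PQT, PRT, QSU, RST, STU

giving chain groups C_0 ≅ Z^6, C_1 ≅ Z^12, C_2 ≅ Z^6.

∂_1: C_1 → C_0 maps an edge to its endpoints' difference, ∂[p,q] = q − p.
The resulting 6×12 matrix has rank 5, and its Smith normal form has invariant factors (1,1,1,1,1).

The boundary map ∂_2: C_2 → C_1 acts by ∂[p,q,r] = [q,r] − [p,r] + [p,q]. For instance
  ∂STU = TU − SU + ST,
  ∂QSU = SU − QU + QS.
The 12×6 boundary matrix has rank 6 and Smith normal form diag(1,1,1,1,1,1).

Reading off H_k = ker ∂_k / im ∂_{k+1}:

  H_1: rank ker ∂_1 − rank ∂_2 = (12 − 5) − 6 = 1, and the invariant factors of ∂_2 are all 1, so H_1 ≅ Z.

(K is a triangulation of the cylinder S^1 x I.)

H_1 ≅ Z.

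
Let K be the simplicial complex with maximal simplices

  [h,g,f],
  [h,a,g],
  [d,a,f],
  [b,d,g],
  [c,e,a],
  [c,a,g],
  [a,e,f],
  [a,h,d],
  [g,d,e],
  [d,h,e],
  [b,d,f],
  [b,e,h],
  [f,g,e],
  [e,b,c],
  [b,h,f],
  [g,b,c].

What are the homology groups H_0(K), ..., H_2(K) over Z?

Fix the vertex order a < b < c < d < e < f < g < h and write every simplex with vertices in increasing order. Then dim K = 2 and the simplices of K are:

  0-simplices (8): a, b, c, d, e, f, g, h
  1-simplices (24): ac, ad, ae, af, ag, ah, bc, bd, be, bf, bg, bh, ce, cg, de, df, dg, dh, ef, eg, eh, fg, fh, gh
  2-simplices (16): ace, acg, adf, adh, aef, agh, bce, bcg, bdf, bdg, beh, bfh, deg, deh, efg, fgh

so the chain groups are C_0 ≅ Z^8, C_1 ≅ Z^24, C_2 ≅ Z^16.

∂_1: C_1 → C_0 maps an edge to its endpoints' difference, ∂[p,q] = q − p. For instance
  ∂bc = c − b.
The 8×24 boundary matrix has rank 7 and Smith normal form diag(1,1,1,1,1,1,1).

∂_2: C_2 → C_1 maps a triangle to the signed sum of its edges. For instance
  ∂beh = eh − bh + be,
  ∂acg = cg − ag + ac.
The 24×16 boundary matrix has rank 15 and Smith normal form diag(1,1,1,1,1,1,1,1,1,1,1,1,1,1,1).

Computing H_k = (kernel of ∂_k) / (image of ∂_{k+1}):

  H_0: rank C_0 − rank ∂_1 = 8 − 7 = 1, and the invariant factors of ∂_1 are all 1, so H_0 = Z.
  H_1: rank ker ∂_1 − rank ∂_2 = (24 − 7) − 15 = 2, and the invariant factors of ∂_2 are all 1, so H_1 = Z^2.
  H_2: rank ker ∂_2 − rank ∂_3 = (16 − 15) − 0 = 1, and there is no ∂_3, so H_2 = Z.

H_0 = Z,  H_1 = Z^2,  H_2 = Z.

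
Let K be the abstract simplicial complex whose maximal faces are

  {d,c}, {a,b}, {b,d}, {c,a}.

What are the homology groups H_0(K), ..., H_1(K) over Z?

Fix the vertex order a < b < c < d and write every simplex with vertices in increasing order. Then dim K = 1 and the simplices of K are:

  0-simplices (4): a, b, c, d
  1-simplices (4): ab, ac, bd, cd

Hence C_0 ≅ Z^4, C_1 ≅ Z^4.

∂_1: C_1 → C_0 is given by ∂[p,q] = [q] − [p]. For instance
  ∂ac = c − a.
This gives a 4×4 integer matrix of rank 3; reducing to Smith normal form yields diagonal entries (1,1,1).

Computing H_k = (kernel of ∂_k) / (image of ∂_{k+1}):

  H_0: rank C_0 − rank ∂_1 = 4 − 3 = 1, and the invariant factors of ∂_1 are all 1, so H_0 = Z.
  H_1: rank ker ∂_1 − rank ∂_2 = (4 − 3) − 0 = 1, and there is no ∂_2, so H_1 = Z.

H_0 ≅ Z,  H_1 ≅ Z.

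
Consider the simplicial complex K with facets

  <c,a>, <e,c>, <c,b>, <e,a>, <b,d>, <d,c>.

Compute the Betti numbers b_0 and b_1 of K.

Fix the vertex order a < b < c < d < e and write every simplex with vertices in increasing order. Then dim K = 1 and the simplices of K are:

  0-simplices (5): a, b, c, d, e
  1-simplices (6): ac, ae, bc, bd, cd, ce

giving chain groups C_0 ≅ Z^5, C_1 ≅ Z^6.

The boundary map ∂_1: C_1 → C_0 is given by ∂[p,q] = [q] − [p]. For instance
  ∂bc = c − b.
The resulting 5×6 matrix has rank 4, and its Smith normal form has invariant factors (1,1,1,1).

From H_k ≅ ker(∂_k) / im(∂_{k+1}) we obtain:

  H_0: rank C_0 − rank ∂_1 = 5 − 4 = 1, and the invariant factors of ∂_1 are all 1, so H_0 ≅ Z.
  H_1: rank ker ∂_1 − rank ∂_2 = (6 − 4) − 0 = 2, and there is no ∂_2, so H_1 ≅ Z^2.

Hence the Betti numbers are b_0 = 1, b_1 = 2.

b_0 = 1, b_1 = 2.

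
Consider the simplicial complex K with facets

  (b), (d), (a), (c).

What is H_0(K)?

H_0 = Z^4.

We work with the vertex ordering a < b < c < d. The simplices of K, each written with vertices in increasing order, are:

  0-simplices (4): a, b, c, d

so the chain groups are C_0 ≅ Z^4.

Computing H_k = (kernel of ∂_k) / (image of ∂_{k+1}):

  H_0: rank C_0 − rank ∂_1 = 4 − 0 = 4, and there is no ∂_1, so H_0 ≅ Z^4.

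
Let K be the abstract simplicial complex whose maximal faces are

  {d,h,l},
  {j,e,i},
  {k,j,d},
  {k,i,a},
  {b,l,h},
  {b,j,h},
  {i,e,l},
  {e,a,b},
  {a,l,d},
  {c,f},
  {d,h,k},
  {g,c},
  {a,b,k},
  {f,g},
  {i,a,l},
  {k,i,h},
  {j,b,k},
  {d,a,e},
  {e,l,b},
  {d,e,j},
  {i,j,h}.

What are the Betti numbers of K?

Order the vertices as a < b < c < d < e < f < g < h < i < j < k < l. Listing each simplex with vertices in this order, K has dimension 2 with simplices:

  0-simplices (12): a, b, c, d, e, f, g, h, i, j, k, l
  1-simplices (30): ab, ad, ae, ai, ak, al, be, bh, bj, bk, bl, cf, cg, de, dh, dj, dk, dl, ei, ej, el, fg, hi, hj, hk, hl, ij, ik, il, jk
  2-simplices (18): abe, abk, ade, adl, aik, ail, bel, bhj, bhl, bjk, dej, dhk, dhl, djk, eij, eil, hij, hik

Hence C_0 ≅ Z^12, C_1 ≅ Z^30, C_2 ≅ Z^18.

The boundary map ∂_1: C_1 → C_0 sends each edge [p,q] (with p < q) to q − p. For instance
  ∂cf = f − c.
As a 12×30 matrix over Z this has rank 10, with invariant factors (1,1,1,1,1,1,1,1,1,1).

The boundary map ∂_2: C_2 → C_1 maps a triangle to the signed sum of its edges. For instance
  ∂bhj = hj − bj + bh,
  ∂bhl = hl − bl + bh.
The resulting 30×18 matrix has rank 18, and its Smith normal form has invariant factors (1,1,1,1,1,1,1,1,1,1,1,1,1,1,1,1,1,2).

Computing H_k = (kernel of ∂_k) / (image of ∂_{k+1}):

  H_0: rank C_0 − rank ∂_1 = 12 − 10 = 2, and the invariant factors of ∂_1 are all 1, so H_0 = Z^2.
  H_1: rank ker ∂_1 − rank ∂_2 = (30 − 10) − 18 = 2, and ∂_2 has invariant factor 2 > 1, so H_1 = Z^2 ⊕ Z_2.
  H_2: rank ker ∂_2 − rank ∂_3 = (18 − 18) − 0 = 0, and there is no ∂_3, so H_2 = 0.

Hence the Betti numbers are b_0 = 2, b_1 = 2, b_2 = 0.

b_0 = 2, b_1 = 2, b_2 = 0.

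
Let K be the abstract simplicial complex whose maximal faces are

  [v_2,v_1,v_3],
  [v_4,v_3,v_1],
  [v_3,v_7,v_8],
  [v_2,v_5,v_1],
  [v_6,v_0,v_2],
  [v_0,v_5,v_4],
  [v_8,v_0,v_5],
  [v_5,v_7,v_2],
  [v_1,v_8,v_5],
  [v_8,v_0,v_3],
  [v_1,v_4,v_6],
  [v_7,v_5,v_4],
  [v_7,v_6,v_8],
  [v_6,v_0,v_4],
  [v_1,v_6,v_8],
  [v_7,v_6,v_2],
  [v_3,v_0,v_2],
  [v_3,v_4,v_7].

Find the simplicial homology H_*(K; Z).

H_0 ≅ Z,  H_1 ≅ Z^2,  H_2 ≅ Z.

Order the vertices as v_0 < v_1 < v_2 < v_3 < v_4 < v_5 < v_6 < v_7 < v_8. Listing each simplex with vertices in this order, K has dimension 2 with simplices:

  0-simplices (9): [v_0], [v_1], [v_2], [v_3], [v_4], [v_5], [v_6], [v_7], [v_8]
  1-simplices (27): (27 of them)
  2-simplices (18): (18 of them)

Hence C_0 ≅ Z^9, C_1 ≅ Z^27, C_2 ≅ Z^18.

Boundary ∂_1: C_1 → C_0 maps an edge to its endpoints' difference, ∂[p,q] = q − p.
As a 9×27 matrix over Z this has rank 8, with invariant factors (1,1,1,1,1,1,1,1).

∂_2: C_2 → C_1 acts by ∂[p,q,r] = [q,r] − [p,r] + [p,q]. For instance
  ∂[v_1,v_6,v_8] = [v_6,v_8] − [v_1,v_8] + [v_1,v_6],
  ∂[v_2,v_5,v_7] = [v_5,v_7] − [v_2,v_7] + [v_2,v_5].
The 27×18 boundary matrix has rank 17 and Smith normal form diag(1,1,1,1,1,1,1,1,1,1,1,1,1,1,1,1,1).

Computing H_k = (kernel of ∂_k) / (image of ∂_{k+1}):

  H_0: rank C_0 − rank ∂_1 = 9 − 8 = 1, and the invariant factors of ∂_1 are all 1, so H_0 = Z.
  H_1: rank ker ∂_1 − rank ∂_2 = (27 − 8) − 17 = 2, and the invariant factors of ∂_2 are all 1, so H_1 = Z^2.
  H_2: rank ker ∂_2 − rank ∂_3 = (18 − 17) − 0 = 1, and there is no ∂_3, so H_2 = Z.

As a check, the Euler characteristic is 9 − 27 + 18 = 0, which agrees with 1 − 2 + 1 = 0.
(K is a triangulation of the torus T^2.)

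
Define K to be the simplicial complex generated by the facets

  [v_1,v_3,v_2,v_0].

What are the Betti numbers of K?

b_0 = 1, b_1 = 0, b_2 = 0, b_3 = 0.

Take the total order v_0 < v_1 < v_2 < v_3 on the vertex set. Then K (dimension 3) consists of the simplices:

  0-simplices (4): [v_0], [v_1], [v_2], [v_3]
  1-simplices (6): [v_0,v_1], [v_0,v_2], [v_0,v_3], [v_1,v_2], [v_1,v_3], [v_2,v_3]
  2-simplices (4): [v_0,v_1,v_2], [v_0,v_1,v_3], [v_0,v_2,v_3], [v_1,v_2,v_3]
  3-simplices (1): [v_0,v_1,v_2,v_3]

so the chain groups are C_0 ≅ Z^4, C_1 ≅ Z^6, C_2 ≅ Z^4, C_3 ≅ Z^1.

Boundary ∂_1: C_1 → C_0 is given by ∂[p,q] = [q] − [p]. For instance
  ∂[v_0,v_2] = [v_2] − [v_0].
As a 4×6 matrix over Z this has rank 3, with invariant factors (1,1,1).

The boundary map ∂_2: C_2 → C_1 maps a triangle to the signed sum of its edges. For instance
  ∂[v_1,v_2,v_3] = [v_2,v_3] − [v_1,v_3] + [v_1,v_2],
  ∂[v_0,v_1,v_2] = [v_1,v_2] − [v_0,v_2] + [v_0,v_1].
The resulting 6×4 matrix has rank 3, and its Smith normal form has invariant factors (1,1,1).

∂_3: C_3 → C_2 sends each 3-simplex σ to the alternating sum Σ_i (−1)^i (σ with its i-th vertex removed). For instance
  ∂[v_0,v_1,v_2,v_3] = [v_1,v_2,v_3] − [v_0,v_2,v_3] + [v_0,v_1,v_3] − [v_0,v_1,v_2].
This gives a 4×1 integer matrix of rank 1; reducing to Smith normal form yields diagonal entries (1).

Reading off H_k = ker ∂_k / im ∂_{k+1}:

  H_0: rank C_0 − rank ∂_1 = 4 − 3 = 1, and the invariant factors of ∂_1 are all 1, so H_0 = Z.
  H_1: rank ker ∂_1 − rank ∂_2 = (6 − 3) − 3 = 0, and the invariant factors of ∂_2 are all 1, so H_1 = 0.
  H_2: rank ker ∂_2 − rank ∂_3 = (4 − 3) − 1 = 0, and the invariant factors of ∂_3 are all 1, so H_2 = 0.
  H_3: rank ker ∂_3 − rank ∂_4 = (1 − 1) − 0 = 0, and there is no ∂_4, so H_3 = 0.

Hence the Betti numbers are b_0 = 1, b_1 = 0, b_2 = 0, b_3 = 0.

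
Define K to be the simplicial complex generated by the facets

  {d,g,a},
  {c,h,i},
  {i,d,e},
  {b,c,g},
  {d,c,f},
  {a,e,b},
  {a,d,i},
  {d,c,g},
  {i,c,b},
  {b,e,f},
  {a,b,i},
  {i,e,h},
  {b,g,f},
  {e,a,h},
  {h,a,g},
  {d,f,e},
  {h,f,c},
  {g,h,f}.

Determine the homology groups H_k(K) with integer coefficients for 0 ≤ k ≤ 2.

Take the total order a < b < c < d < e < f < g < h < i on the vertex set. Then K (dimension 2) consists of the simplices:

  0-simplices (9): a, b, c, d, e, f, g, h, i
  1-simplices (27): ab, ad, ae, ag, ah, ai, bc, be, bf, bg, bi, cd, cf, cg, ch, ci, de, df, dg, di, ef, eh, ei, fg, fh, gh, hi
  2-simplices (18): abe, abi, adg, adi, aeh, agh, bcg, bci, bef, bfg, cdf, cdg, cfh, chi, def, dei, ehi, fgh

so the chain groups are C_0 ≅ Z^9, C_1 ≅ Z^27, C_2 ≅ Z^18.

Boundary ∂_1: C_1 → C_0 is given by ∂[p,q] = [q] − [p]. For instance
  ∂di = i − d.
The 9×27 boundary matrix has rank 8 and Smith normal form diag(1,1,1,1,1,1,1,1).

∂_2: C_2 → C_1 maps a triangle to the signed sum of its edges. For instance
  ∂agh = gh − ah + ag,
  ∂abi = bi − ai + ab.
The 27×18 boundary matrix has rank 18 and Smith normal form diag(1,1,1,1,1,1,1,1,1,1,1,1,1,1,1,1,1,2).

Now H_k = ker ∂_k / im ∂_{k+1}, so:

  H_0: rank C_0 − rank ∂_1 = 9 − 8 = 1, and the invariant factors of ∂_1 are all 1, so H_0 = Z.
  H_1: rank ker ∂_1 − rank ∂_2 = (27 − 8) − 18 = 1, and ∂_2 has invariant factor 2 > 1, so H_1 = Z ⊕ Z/2Z.
  H_2: rank ker ∂_2 − rank ∂_3 = (18 − 18) − 0 = 0, and there is no ∂_3, so H_2 = 0.

(K is a triangulation of the Klein bottle.)

H_0 = Z,  H_1 = Z ⊕ Z/2Z,  H_2 = 0.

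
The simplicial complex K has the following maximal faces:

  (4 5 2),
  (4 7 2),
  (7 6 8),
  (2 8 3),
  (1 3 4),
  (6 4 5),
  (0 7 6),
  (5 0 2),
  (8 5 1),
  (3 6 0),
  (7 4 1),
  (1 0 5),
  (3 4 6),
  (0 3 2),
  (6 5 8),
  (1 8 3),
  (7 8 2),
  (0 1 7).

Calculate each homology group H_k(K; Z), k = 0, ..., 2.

H_0 = Z,  H_1 = Z^2,  H_2 = Z.

Take the total order 0 < 1 < 2 < 3 < 4 < 5 < 6 < 7 < 8 on the vertex set. Then K (dimension 2) consists of the simplices:

  0-simplices (9): [0], [1], [2], [3], [4], [5], [6], [7], [8]
  1-simplices (27): (27 of them)
  2-simplices (18): [0,1,5], [0,1,7], [0,2,3], [0,2,5], [0,3,6], [0,6,7], [1,3,4], [1,3,8], [1,4,7], [1,5,8], [2,3,8], [2,4,5], [2,4,7], [2,7,8], [3,4,6], [4,5,6], [5,6,8], [6,7,8]

so the chain groups are C_0 ≅ Z^9, C_1 ≅ Z^27, C_2 ≅ Z^18.

The boundary map ∂_1: C_1 → C_0 maps an edge to its endpoints' difference, ∂[p,q] = q − p. For instance
  ∂[4,7] = [7] − [4].
As a 9×27 matrix over Z this has rank 8, with invariant factors (1,1,1,1,1,1,1,1).

The boundary map ∂_2: C_2 → C_1 maps a triangle to the signed sum of its edges. For instance
  ∂[6,7,8] = [7,8] − [6,8] + [6,7],
  ∂[1,3,8] = [3,8] − [1,8] + [1,3].
This gives a 27×18 integer matrix of rank 17; reducing to Smith normal form yields diagonal entries (1,1,1,1,1,1,1,1,1,1,1,1,1,1,1,1,1).

Now H_k = ker ∂_k / im ∂_{k+1}, so:

  H_0: rank C_0 − rank ∂_1 = 9 − 8 = 1, and the invariant factors of ∂_1 are all 1, so H_0 = Z.
  H_1: rank ker ∂_1 − rank ∂_2 = (27 − 8) − 17 = 2, and the invariant factors of ∂_2 are all 1, so H_1 = Z^2.
  H_2: rank ker ∂_2 − rank ∂_3 = (18 − 17) − 0 = 1, and there is no ∂_3, so H_2 = Z.

(K is a triangulation of the torus T^2.)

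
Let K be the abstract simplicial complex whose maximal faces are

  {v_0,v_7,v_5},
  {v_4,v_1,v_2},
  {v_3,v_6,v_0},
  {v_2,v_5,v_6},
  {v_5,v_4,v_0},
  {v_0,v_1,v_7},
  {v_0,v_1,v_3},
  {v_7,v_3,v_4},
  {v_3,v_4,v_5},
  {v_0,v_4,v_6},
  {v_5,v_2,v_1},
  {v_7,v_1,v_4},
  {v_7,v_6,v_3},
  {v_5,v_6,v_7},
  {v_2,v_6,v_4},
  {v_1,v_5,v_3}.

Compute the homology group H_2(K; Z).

Take the total order v_0 < v_1 < v_2 < v_3 < v_4 < v_5 < v_6 < v_7 on the vertex set. Then K (dimension 2) consists of the simplices:

  0-simplices (8): [v_0], [v_1], [v_2], [v_3], [v_4], [v_5], [v_6], [v_7]
  1-simplices (24): (24 of them)
  2-simplices (16): (16 of them)

giving chain groups C_0 ≅ Z^8, C_1 ≅ Z^24, C_2 ≅ Z^16.

Boundary ∂_1: C_1 → C_0 is given by ∂[p,q] = [q] − [p]. For instance
  ∂[v_2,v_5] = [v_5] − [v_2].
The resulting 8×24 matrix has rank 7, and its Smith normal form has invariant factors (1,1,1,1,1,1,1).

Boundary ∂_2: C_2 → C_1 sends each 2-simplex [p,q,r] to [q,r] − [p,r] + [p,q]. For instance
  ∂[v_1,v_2,v_4] = [v_2,v_4] − [v_1,v_4] + [v_1,v_2],
  ∂[v_1,v_4,v_7] = [v_4,v_7] − [v_1,v_7] + [v_1,v_4].
The resulting 24×16 matrix has rank 15, and its Smith normal form has invariant factors (1,1,1,1,1,1,1,1,1,1,1,1,1,1,1).

Now H_k = ker ∂_k / im ∂_{k+1}, so:

  H_2: rank ker ∂_2 − rank ∂_3 = (16 − 15) − 0 = 1, and there is no ∂_3, so H_2 = Z.

H_2 ≅ Z.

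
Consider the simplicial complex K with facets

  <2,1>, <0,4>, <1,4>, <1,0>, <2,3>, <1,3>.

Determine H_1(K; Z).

H_1 = Z^2.

Order the vertices as 0 < 1 < 2 < 3 < 4. Listing each simplex with vertices in this order, K has dimension 1 with simplices:

  0-simplices (5): [0], [1], [2], [3], [4]
  1-simplices (6): [0,1], [0,4], [1,2], [1,3], [1,4], [2,3]

so the chain groups are C_0 ≅ Z^5, C_1 ≅ Z^6.

Boundary ∂_1: C_1 → C_0 maps an edge to its endpoints' difference, ∂[p,q] = q − p. For instance
  ∂[1,4] = [4] − [1].
The resulting 5×6 matrix has rank 4, and its Smith normal form has invariant factors (1,1,1,1).

Reading off H_k = ker ∂_k / im ∂_{k+1}:

  H_1: rank ker ∂_1 − rank ∂_2 = (6 − 4) − 0 = 2, and there is no ∂_2, so H_1 ≅ Z^2.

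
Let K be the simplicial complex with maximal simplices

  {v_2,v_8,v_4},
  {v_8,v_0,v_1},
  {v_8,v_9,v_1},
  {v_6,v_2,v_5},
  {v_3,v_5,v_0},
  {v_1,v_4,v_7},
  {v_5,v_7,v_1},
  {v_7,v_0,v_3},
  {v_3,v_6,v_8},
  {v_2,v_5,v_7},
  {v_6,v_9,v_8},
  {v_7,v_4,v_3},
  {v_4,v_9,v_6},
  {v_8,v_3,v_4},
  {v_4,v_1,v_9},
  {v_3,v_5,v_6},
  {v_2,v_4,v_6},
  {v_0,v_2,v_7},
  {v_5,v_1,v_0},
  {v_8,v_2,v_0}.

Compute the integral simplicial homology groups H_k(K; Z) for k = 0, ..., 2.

We work with the vertex ordering v_0 < v_1 < v_2 < v_3 < v_4 < v_5 < v_6 < v_7 < v_8 < v_9. The simplices of K, each written with vertices in increasing order, are:

  0-simplices (10): [v_0], [v_1], [v_2], [v_3], [v_4], [v_5], [v_6], [v_7], [v_8], [v_9]
  1-simplices (30): (30 of them)
  2-simplices (20): (20 of them)

giving chain groups C_0 ≅ Z^10, C_1 ≅ Z^30, C_2 ≅ Z^20.

The boundary map ∂_1: C_1 → C_0 sends each edge [p,q] (with p < q) to q − p. For instance
  ∂[v_4,v_7] = [v_7] − [v_4].
The 10×30 boundary matrix has rank 9 and Smith normal form diag(1,1,1,1,1,1,1,1,1).

The boundary map ∂_2: C_2 → C_1 sends each 2-simplex [p,q,r] to [q,r] − [p,r] + [p,q]. For instance
  ∂[v_3,v_6,v_8] = [v_6,v_8] − [v_3,v_8] + [v_3,v_6],
  ∂[v_2,v_4,v_8] = [v_4,v_8] − [v_2,v_8] + [v_2,v_4].
The 30×20 boundary matrix has rank 20 and Smith normal form diag(1,1,1,1,1,1,1,1,1,1,1,1,1,1,1,1,1,1,1,2).

Computing H_k = (kernel of ∂_k) / (image of ∂_{k+1}):

  H_0: rank C_0 − rank ∂_1 = 10 − 9 = 1, and the invariant factors of ∂_1 are all 1, so H_0 ≅ Z.
  H_1: rank ker ∂_1 − rank ∂_2 = (30 − 9) − 20 = 1, and ∂_2 has invariant factor 2 > 1, so H_1 ≅ Z × Z/2.
  H_2: rank ker ∂_2 − rank ∂_3 = (20 − 20) − 0 = 0, and there is no ∂_3, so H_2 ≅ 0.

H_0 = Z,  H_1 = Z × Z/2,  H_2 = 0.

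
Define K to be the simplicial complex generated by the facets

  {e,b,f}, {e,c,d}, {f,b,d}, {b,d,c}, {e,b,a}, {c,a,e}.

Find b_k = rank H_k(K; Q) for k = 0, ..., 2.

b_0 = 1, b_1 = 1, b_2 = 0.

Order the vertices as a < b < c < d < e < f. Listing each simplex with vertices in this order, K has dimension 2 with simplices:

  0-simplices (6): a, b, c, d, e, f
  1-simplices (12): ab, ac, ae, bc, bd, be, bf, cd, ce, de, df, ef
  2-simplices (6): abe, ace, bcd, bdf, bef, cde

Hence C_0 ≅ Z^6, C_1 ≅ Z^12, C_2 ≅ Z^6.

The boundary map ∂_1: C_1 → C_0 is given by ∂[p,q] = [q] − [p]. For instance
  ∂bc = c − b.
As a 6×12 matrix over Z this has rank 5, with invariant factors (1,1,1,1,1).

Boundary ∂_2: C_2 → C_1 sends each 2-simplex [p,q,r] to [q,r] − [p,r] + [p,q]. For instance
  ∂abe = be − ae + ab,
  ∂bdf = df − bf + bd.
As a 12×6 matrix over Z this has rank 6, with invariant factors (1,1,1,1,1,1).

Now H_k = ker ∂_k / im ∂_{k+1}, so:

  H_0: rank C_0 − rank ∂_1 = 6 − 5 = 1, and the invariant factors of ∂_1 are all 1, so H_0 ≅ Z.
  H_1: rank ker ∂_1 − rank ∂_2 = (12 − 5) − 6 = 1, and the invariant factors of ∂_2 are all 1, so H_1 ≅ Z.
  H_2: rank ker ∂_2 − rank ∂_3 = (6 − 6) − 0 = 0, and there is no ∂_3, so H_2 ≅ 0.

(K is a triangulation of the cylinder S^1 x I.)

Hence the Betti numbers are b_0 = 1, b_1 = 1, b_2 = 0.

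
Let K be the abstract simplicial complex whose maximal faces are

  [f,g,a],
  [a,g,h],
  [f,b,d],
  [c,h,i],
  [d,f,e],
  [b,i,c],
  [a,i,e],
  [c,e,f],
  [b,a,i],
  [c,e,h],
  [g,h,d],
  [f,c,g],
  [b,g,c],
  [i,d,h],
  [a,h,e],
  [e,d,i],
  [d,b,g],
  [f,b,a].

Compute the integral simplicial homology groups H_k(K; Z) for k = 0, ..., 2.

Take the total order a < b < c < d < e < f < g < h < i on the vertex set. Then K (dimension 2) consists of the simplices:

  0-simplices (9): a, b, c, d, e, f, g, h, i
  1-simplices (27): ab, ae, af, ag, ah, ai, bc, bd, bf, bg, bi, ce, cf, cg, ch, ci, de, df, dg, dh, di, ef, eh, ei, fg, gh, hi
  2-simplices (18): abf, abi, aeh, aei, afg, agh, bcg, bci, bdf, bdg, cef, ceh, cfg, chi, def, dei, dgh, dhi

so the chain groups are C_0 ≅ Z^9, C_1 ≅ Z^27, C_2 ≅ Z^18.

Boundary ∂_1: C_1 → C_0 sends each edge [p,q] (with p < q) to q − p. For instance
  ∂ag = g − a.
This gives a 9×27 integer matrix of rank 8; reducing to Smith normal form yields diagonal entries (1,1,1,1,1,1,1,1).

Boundary ∂_2: C_2 → C_1 maps a triangle to the signed sum of its edges. For instance
  ∂bcg = cg − bg + bc,
  ∂abf = bf − af + ab.
As a 27×18 matrix over Z this has rank 18, with invariant factors (1,1,1,1,1,1,1,1,1,1,1,1,1,1,1,1,1,2).

From H_k ≅ ker(∂_k) / im(∂_{k+1}) we obtain:

  H_0: rank C_0 − rank ∂_1 = 9 − 8 = 1, and the invariant factors of ∂_1 are all 1, so H_0 = Z.
  H_1: rank ker ∂_1 − rank ∂_2 = (27 − 8) − 18 = 1, and ∂_2 has invariant factor 2 > 1, so H_1 = Z ⊕ Z/2.
  H_2: rank ker ∂_2 − rank ∂_3 = (18 − 18) − 0 = 0, and there is no ∂_3, so H_2 = 0.

H_0 = Z,  H_1 = Z ⊕ Z/2,  H_2 = 0.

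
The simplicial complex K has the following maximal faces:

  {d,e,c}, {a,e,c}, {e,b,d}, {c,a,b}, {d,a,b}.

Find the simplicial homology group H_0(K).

H_0 = Z.

Take the total order a < b < c < d < e on the vertex set. Then K (dimension 2) consists of the simplices:

  0-simplices (5): a, b, c, d, e
  1-simplices (10): ab, ac, ad, ae, bc, bd, be, cd, ce, de
  2-simplices (5): abc, abd, ace, bde, cde

giving chain groups C_0 ≅ Z^5, C_1 ≅ Z^10, C_2 ≅ Z^5.

∂_1: C_1 → C_0 sends each edge [p,q] (with p < q) to q − p. For instance
  ∂ab = b − a.
This gives a 5×10 integer matrix of rank 4; reducing to Smith normal form yields diagonal entries (1,1,1,1).

The boundary map ∂_2: C_2 → C_1 sends each 2-simplex [p,q,r] to [q,r] − [p,r] + [p,q]. For instance
  ∂abd = bd − ad + ab,
  ∂bde = de − be + bd.
The resulting 10×5 matrix has rank 5, and its Smith normal form has invariant factors (1,1,1,1,1).

Reading off H_k = ker ∂_k / im ∂_{k+1}:

  H_0: rank C_0 − rank ∂_1 = 5 − 4 = 1, and the invariant factors of ∂_1 are all 1, so H_0 = Z.

(K is a triangulation of the Möbius band.)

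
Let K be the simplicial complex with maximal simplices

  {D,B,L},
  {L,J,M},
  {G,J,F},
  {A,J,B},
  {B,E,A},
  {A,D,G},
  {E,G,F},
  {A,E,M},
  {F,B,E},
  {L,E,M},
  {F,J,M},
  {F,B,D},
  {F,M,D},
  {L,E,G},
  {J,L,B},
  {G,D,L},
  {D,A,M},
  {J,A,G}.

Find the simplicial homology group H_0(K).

H_0 ≅ Z.

Take the total order A < B < D < E < F < G < J < L < M on the vertex set. Then K (dimension 2) consists of the simplices:

  0-simplices (9): A, B, D, E, F, G, J, L, M
  1-simplices (27): AB, AD, AE, AG, AJ, AM, BD, BE, BF, BJ, BL, DF, DG, DL, DM, EF, EG, EL, EM, FG, FJ, FM, GJ, GL, JL, JM, LM
  2-simplices (18): ABE, ABJ, ADG, ADM, AEM, AGJ, BDF, BDL, BEF, BJL, DFM, DGL, EFG, EGL, ELM, FGJ, FJM, JLM

giving chain groups C_0 ≅ Z^9, C_1 ≅ Z^27, C_2 ≅ Z^18.

∂_1: C_1 → C_0 maps an edge to its endpoints' difference, ∂[p,q] = q − p.
This gives a 9×27 integer matrix of rank 8; reducing to Smith normal form yields diagonal entries (1,1,1,1,1,1,1,1).

∂_2: C_2 → C_1 acts by ∂[p,q,r] = [q,r] − [p,r] + [p,q]. For instance
  ∂JLM = LM − JM + JL,
  ∂BDL = DL − BL + BD.
As a 27×18 matrix over Z this has rank 17, with invariant factors (1,1,1,1,1,1,1,1,1,1,1,1,1,1,1,1,1).

Reading off H_k = ker ∂_k / im ∂_{k+1}:

  H_0: rank C_0 − rank ∂_1 = 9 − 8 = 1, and the invariant factors of ∂_1 are all 1, so H_0 = Z.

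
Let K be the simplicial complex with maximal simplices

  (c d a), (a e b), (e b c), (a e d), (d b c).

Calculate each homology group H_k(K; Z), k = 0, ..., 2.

H_0 ≅ Z,  H_1 ≅ Z,  H_2 = 0.

Take the total order a < b < c < d < e on the vertex set. Then K (dimension 2) consists of the simplices:

  0-simplices (5): a, b, c, d, e
  1-simplices (10): ab, ac, ad, ae, bc, bd, be, cd, ce, de
  2-simplices (5): abe, acd, ade, bcd, bce

giving chain groups C_0 ≅ Z^5, C_1 ≅ Z^10, C_2 ≅ Z^5.

The boundary map ∂_1: C_1 → C_0 sends each edge [p,q] (with p < q) to q − p. For instance
  ∂cd = d − c.
The resulting 5×10 matrix has rank 4, and its Smith normal form has invariant factors (1,1,1,1).

∂_2: C_2 → C_1 maps a triangle to the signed sum of its edges. For instance
  ∂acd = cd − ad + ac,
  ∂bcd = cd − bd + bc.
This gives a 10×5 integer matrix of rank 5; reducing to Smith normal form yields diagonal entries (1,1,1,1,1).

Now H_k = ker ∂_k / im ∂_{k+1}, so:

  H_0: rank C_0 − rank ∂_1 = 5 − 4 = 1, and the invariant factors of ∂_1 are all 1, so H_0 = Z.
  H_1: rank ker ∂_1 − rank ∂_2 = (10 − 4) − 5 = 1, and the invariant factors of ∂_2 are all 1, so H_1 = Z.
  H_2: rank ker ∂_2 − rank ∂_3 = (5 − 5) − 0 = 0, and there is no ∂_3, so H_2 = 0.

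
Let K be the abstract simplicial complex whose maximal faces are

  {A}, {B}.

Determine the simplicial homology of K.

H_0 ≅ Z^2.

K has 2 vertices.
rank ∂_0 = 0, rank ∂_1 = 0 ⇒ b_0 = 2 − 0 − 0 = 2. So H_0 ≅ Z^2.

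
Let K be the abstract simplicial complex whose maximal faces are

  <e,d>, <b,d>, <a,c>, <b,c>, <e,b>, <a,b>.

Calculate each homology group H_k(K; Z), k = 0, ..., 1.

We work with the vertex ordering a < b < c < d < e. The simplices of K, each written with vertices in increasing order, are:

  0-simplices (5): a, b, c, d, e
  1-simplices (6): ab, ac, bc, bd, be, de

Hence C_0 ≅ Z^5, C_1 ≅ Z^6.

∂_1: C_1 → C_0 is given by ∂[p,q] = [q] − [p].
The 5×6 boundary matrix has rank 4 and Smith normal form diag(1,1,1,1).

Now H_k = ker ∂_k / im ∂_{k+1}, so:

  H_0: rank C_0 − rank ∂_1 = 5 − 4 = 1, and the invariant factors of ∂_1 are all 1, so H_0 ≅ Z.
  H_1: rank ker ∂_1 − rank ∂_2 = (6 − 4) − 0 = 2, and there is no ∂_2, so H_1 ≅ Z^2.

H_0 = Z,  H_1 = Z^2.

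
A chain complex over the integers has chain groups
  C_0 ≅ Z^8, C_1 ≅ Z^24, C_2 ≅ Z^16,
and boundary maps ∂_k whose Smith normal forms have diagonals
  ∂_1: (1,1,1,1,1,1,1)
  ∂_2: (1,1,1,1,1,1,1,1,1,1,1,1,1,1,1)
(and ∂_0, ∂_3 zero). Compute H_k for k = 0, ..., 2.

H_0: b_0 = 8 − 0 − 7 = 1; torsion from ∂_1 factors > 1: none. So H_0 ≅ Z.
H_1: b_1 = 24 − 7 − 15 = 2; torsion from ∂_2 factors > 1: none. So H_1 ≅ Z^2.
H_2: b_2 = 16 − 15 − 0 = 1; torsion from ∂_3 factors > 1: none. So H_2 ≅ Z.

H_0 ≅ Z,  H_1 ≅ Z^2,  H_2 ≅ Z.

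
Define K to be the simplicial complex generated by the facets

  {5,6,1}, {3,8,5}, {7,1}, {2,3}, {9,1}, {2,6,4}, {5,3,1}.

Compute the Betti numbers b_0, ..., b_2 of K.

We work with the vertex ordering 1 < 2 < 3 < 4 < 5 < 6 < 7 < 8 < 9. The simplices of K, each written with vertices in increasing order, are:

  0-simplices (9): [1], [2], [3], [4], [5], [6], [7], [8], [9]
  1-simplices (13): [1,3], [1,5], [1,6], [1,7], [1,9], [2,3], [2,4], [2,6], [3,5], [3,8], [4,6], [5,6], [5,8]
  2-simplices (4): [1,3,5], [1,5,6], [2,4,6], [3,5,8]

Hence C_0 ≅ Z^9, C_1 ≅ Z^13, C_2 ≅ Z^4.

The boundary map ∂_1: C_1 → C_0 sends each edge [p,q] (with p < q) to q − p. For instance
  ∂[1,9] = [9] − [1].
The 9×13 boundary matrix has rank 8 and Smith normal form diag(1,1,1,1,1,1,1,1).

Boundary ∂_2: C_2 → C_1 sends each 2-simplex [p,q,r] to [q,r] − [p,r] + [p,q]. For instance
  ∂[3,5,8] = [5,8] − [3,8] + [3,5],
  ∂[2,4,6] = [4,6] − [2,6] + [2,4].
The 13×4 boundary matrix has rank 4 and Smith normal form diag(1,1,1,1).

Now H_k = ker ∂_k / im ∂_{k+1}, so:

  H_0: rank C_0 − rank ∂_1 = 9 − 8 = 1, and the invariant factors of ∂_1 are all 1, so H_0 ≅ Z.
  H_1: rank ker ∂_1 − rank ∂_2 = (13 − 8) − 4 = 1, and the invariant factors of ∂_2 are all 1, so H_1 ≅ Z.
  H_2: rank ker ∂_2 − rank ∂_3 = (4 − 4) − 0 = 0, and there is no ∂_3, so H_2 ≅ 0.

As a check, the Euler characteristic is 9 − 13 + 4 = 0, which agrees with 1 − 1 + 0 = 0.

Hence the Betti numbers are b_0 = 1, b_1 = 1, b_2 = 0.

b_0 = 1, b_1 = 1, b_2 = 0.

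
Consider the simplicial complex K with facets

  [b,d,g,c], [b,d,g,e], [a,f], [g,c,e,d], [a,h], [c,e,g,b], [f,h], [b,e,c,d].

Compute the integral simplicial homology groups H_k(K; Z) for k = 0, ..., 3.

H_0 = Z^2,  H_1 = Z,  H_2 = 0,  H_3 = Z.

K has 8 vertices, 13 edges, 10 triangles, 5 3-simplices.
rank ∂_0 = 0, rank ∂_1 = 6 ⇒ b_0 = 8 − 0 − 6 = 2; all invariant factors of ∂_1 are 1 so no torsion. So H_0 ≅ Z^2.
rank ∂_1 = 6, rank ∂_2 = 6 ⇒ b_1 = 13 − 6 − 6 = 1; all invariant factors of ∂_2 are 1 so no torsion. So H_1 ≅ Z.
rank ∂_2 = 6, rank ∂_3 = 4 ⇒ b_2 = 10 − 6 − 4 = 0; all invariant factors of ∂_3 are 1 so no torsion. So H_2 ≅ 0.
rank ∂_3 = 4, rank ∂_4 = 0 ⇒ b_3 = 5 − 4 − 0 = 1. So H_3 ≅ Z.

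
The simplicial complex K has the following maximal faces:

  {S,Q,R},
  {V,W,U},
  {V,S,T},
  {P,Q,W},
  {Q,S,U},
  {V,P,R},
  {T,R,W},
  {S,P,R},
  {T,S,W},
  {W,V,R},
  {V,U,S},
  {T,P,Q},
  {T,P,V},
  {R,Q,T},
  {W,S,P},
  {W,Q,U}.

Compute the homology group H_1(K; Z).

Fix the vertex order P < Q < R < S < T < U < V < W and write every simplex with vertices in increasing order. Then dim K = 2 and the simplices of K are:

  0-simplices (8): P, Q, R, S, T, U, V, W
  1-simplices (24): PQ, PR, PS, PT, PV, PW, QR, QS, QT, QU, QW, RS, RT, RV, RW, ST, SU, SV, SW, TV, TW, UV, UW, VW
  2-simplices (16): PQT, PQW, PRS, PRV, PSW, PTV, QRS, QRT, QSU, QUW, RTW, RVW, STV, STW, SUV, UVW

so the chain groups are C_0 ≅ Z^8, C_1 ≅ Z^24, C_2 ≅ Z^16.

The boundary map ∂_1: C_1 → C_0 maps an edge to its endpoints' difference, ∂[p,q] = q − p. For instance
  ∂VW = W − V.
The resulting 8×24 matrix has rank 7, and its Smith normal form has invariant factors (1,1,1,1,1,1,1).

Boundary ∂_2: C_2 → C_1 maps a triangle to the signed sum of its edges. For instance
  ∂QSU = SU − QU + QS,
  ∂RTW = TW − RW + RT.
As a 24×16 matrix over Z this has rank 15, with invariant factors (1,1,1,1,1,1,1,1,1,1,1,1,1,1,1).

Now H_k = ker ∂_k / im ∂_{k+1}, so:

  H_1: rank ker ∂_1 − rank ∂_2 = (24 − 7) − 15 = 2, and the invariant factors of ∂_2 are all 1, so H_1 = Z^2.

H_1 ≅ Z^2.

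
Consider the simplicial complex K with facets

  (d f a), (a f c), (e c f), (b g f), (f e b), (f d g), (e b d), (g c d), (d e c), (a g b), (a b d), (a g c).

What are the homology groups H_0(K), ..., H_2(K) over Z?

Order the vertices as a < b < c < d < e < f < g. Listing each simplex with vertices in this order, K has dimension 2 with simplices:

  0-simplices (7): a, b, c, d, e, f, g
  1-simplices (18): ab, ac, ad, af, ag, bd, be, bf, bg, cd, ce, cf, cg, de, df, dg, ef, fg
  2-simplices (12): abd, abg, acf, acg, adf, bde, bef, bfg, cde, cdg, cef, dfg

Hence C_0 ≅ Z^7, C_1 ≅ Z^18, C_2 ≅ Z^12.

Boundary ∂_1: C_1 → C_0 is given by ∂[p,q] = [q] − [p].
This gives a 7×18 integer matrix of rank 6; reducing to Smith normal form yields diagonal entries (1,1,1,1,1,1).

Boundary ∂_2: C_2 → C_1 maps a triangle to the signed sum of its edges. For instance
  ∂cde = de − ce + cd,
  ∂dfg = fg − dg + df.
This gives a 18×12 integer matrix of rank 12; reducing to Smith normal form yields diagonal entries (1,1,1,1,1,1,1,1,1,1,1,2).

Reading off H_k = ker ∂_k / im ∂_{k+1}:

  H_0: rank C_0 − rank ∂_1 = 7 − 6 = 1, and the invariant factors of ∂_1 are all 1, so H_0 ≅ Z.
  H_1: rank ker ∂_1 − rank ∂_2 = (18 − 6) − 12 = 0, and ∂_2 has invariant factor 2 > 1, so H_1 ≅ Z_2.
  H_2: rank ker ∂_2 − rank ∂_3 = (12 − 12) − 0 = 0, and there is no ∂_3, so H_2 ≅ 0.

As a check, the Euler characteristic is 7 − 18 + 12 = 1, which agrees with 1 − 0 + 0 = 1.

H_0 ≅ Z,  H_1 ≅ Z_2,  H_2 = 0.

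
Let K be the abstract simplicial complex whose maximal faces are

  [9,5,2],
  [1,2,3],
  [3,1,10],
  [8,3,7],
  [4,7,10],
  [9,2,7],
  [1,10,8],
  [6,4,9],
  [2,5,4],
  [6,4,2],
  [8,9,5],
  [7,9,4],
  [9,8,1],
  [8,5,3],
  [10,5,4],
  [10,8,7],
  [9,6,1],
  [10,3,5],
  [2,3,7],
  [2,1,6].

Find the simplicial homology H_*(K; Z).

Fix the vertex order 1 < 2 < 3 < 4 < 5 < 6 < 7 < 8 < 9 < 10 and write every simplex with vertices in increasing order. Then dim K = 2 and the simplices of K are:

  0-simplices (10): [1], [2], [3], [4], [5], [6], [7], [8], [9], [10]
  1-simplices (30): (30 of them)
  2-simplices (20): (20 of them)

so the chain groups are C_0 ≅ Z^10, C_1 ≅ Z^30, C_2 ≅ Z^20.

The boundary map ∂_1: C_1 → C_0 is given by ∂[p,q] = [q] − [p]. For instance
  ∂[8,9] = [9] − [8].
The 10×30 boundary matrix has rank 9 and Smith normal form diag(1,1,1,1,1,1,1,1,1).

Boundary ∂_2: C_2 → C_1 maps a triangle to the signed sum of its edges. For instance
  ∂[3,5,10] = [5,10] − [3,10] + [3,5],
  ∂[4,7,10] = [7,10] − [4,10] + [4,7].
The 30×20 boundary matrix has rank 20 and Smith normal form diag(1,1,1,1,1,1,1,1,1,1,1,1,1,1,1,1,1,1,1,2).

Reading off H_k = ker ∂_k / im ∂_{k+1}:

  H_0: rank C_0 − rank ∂_1 = 10 − 9 = 1, and the invariant factors of ∂_1 are all 1, so H_0 = Z.
  H_1: rank ker ∂_1 − rank ∂_2 = (30 − 9) − 20 = 1, and ∂_2 has invariant factor 2 > 1, so H_1 = Z ⊕ Z/2Z.
  H_2: rank ker ∂_2 − rank ∂_3 = (20 − 20) − 0 = 0, and there is no ∂_3, so H_2 = 0.

As a check, the Euler characteristic is 10 − 30 + 20 = 0, which agrees with 1 − 1 + 0 = 0.
(K is a triangulation of the Klein bottle.)

H_0 = Z,  H_1 = Z ⊕ Z/2Z,  H_2 = 0.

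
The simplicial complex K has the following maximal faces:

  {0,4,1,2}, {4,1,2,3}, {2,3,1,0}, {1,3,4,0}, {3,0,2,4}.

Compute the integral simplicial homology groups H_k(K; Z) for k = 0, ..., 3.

Fix the vertex order 0 < 1 < 2 < 3 < 4 and write every simplex with vertices in increasing order. Then dim K = 3 and the simplices of K are:

  0-simplices (5): [0], [1], [2], [3], [4]
  1-simplices (10): [0,1], [0,2], [0,3], [0,4], [1,2], [1,3], [1,4], [2,3], [2,4], [3,4]
  2-simplices (10): [0,1,2], [0,1,3], [0,1,4], [0,2,3], [0,2,4], [0,3,4], [1,2,3], [1,2,4], [1,3,4], [2,3,4]
  3-simplices (5): [0,1,2,3], [0,1,2,4], [0,1,3,4], [0,2,3,4], [1,2,3,4]

giving chain groups C_0 ≅ Z^5, C_1 ≅ Z^10, C_2 ≅ Z^10, C_3 ≅ Z^5.

The boundary map ∂_1: C_1 → C_0 is given by ∂[p,q] = [q] − [p]. For instance
  ∂[1,3] = [3] − [1].
The 5×10 boundary matrix has rank 4 and Smith normal form diag(1,1,1,1).

The boundary map ∂_2: C_2 → C_1 acts by ∂[p,q,r] = [q,r] − [p,r] + [p,q]. For instance
  ∂[1,2,4] = [2,4] − [1,4] + [1,2],
  ∂[0,2,4] = [2,4] − [0,4] + [0,2].
This gives a 10×10 integer matrix of rank 6; reducing to Smith normal form yields diagonal entries (1,1,1,1,1,1).

Boundary ∂_3: C_3 → C_2 sends each 3-simplex σ to the alternating sum Σ_i (−1)^i (σ with its i-th vertex removed). For instance
  ∂[0,1,3,4] = [1,3,4] − [0,3,4] + [0,1,4] − [0,1,3],
  ∂[0,1,2,3] = [1,2,3] − [0,2,3] + [0,1,3] − [0,1,2].
The 10×5 boundary matrix has rank 4 and Smith normal form diag(1,1,1,1).

From H_k ≅ ker(∂_k) / im(∂_{k+1}) we obtain:

  H_0: rank C_0 − rank ∂_1 = 5 − 4 = 1, and the invariant factors of ∂_1 are all 1, so H_0 ≅ Z.
  H_1: rank ker ∂_1 − rank ∂_2 = (10 − 4) − 6 = 0, and the invariant factors of ∂_2 are all 1, so H_1 ≅ 0.
  H_2: rank ker ∂_2 − rank ∂_3 = (10 − 6) − 4 = 0, and the invariant factors of ∂_3 are all 1, so H_2 ≅ 0.
  H_3: rank ker ∂_3 − rank ∂_4 = (5 − 4) − 0 = 1, and there is no ∂_4, so H_3 ≅ Z.

(K is a triangulation of the 3-sphere S^3.)

H_0 = Z,  H_1 = 0,  H_2 = 0,  H_3 = Z.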